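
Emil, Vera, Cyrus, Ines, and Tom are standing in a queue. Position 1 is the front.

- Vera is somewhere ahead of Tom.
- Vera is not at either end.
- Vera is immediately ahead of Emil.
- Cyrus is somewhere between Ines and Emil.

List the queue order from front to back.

From clue 1: Vera is in {1,2,3,4}.
From clues 1–2: Vera is in {2,3,4}.
From clues 1–3: Emil is in {3,4}.
From clues 1–4: Ines → position 1, Cyrus → position 2, Vera → position 3, Emil → position 4, Tom → position 5.

Ines, Cyrus, Vera, Emil, Tom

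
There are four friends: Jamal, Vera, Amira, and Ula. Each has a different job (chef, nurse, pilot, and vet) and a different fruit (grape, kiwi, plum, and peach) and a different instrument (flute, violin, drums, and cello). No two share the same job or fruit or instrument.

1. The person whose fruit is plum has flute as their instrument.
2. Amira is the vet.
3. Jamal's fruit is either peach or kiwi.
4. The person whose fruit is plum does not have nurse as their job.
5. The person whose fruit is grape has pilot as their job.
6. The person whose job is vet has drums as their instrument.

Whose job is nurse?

Jamal

With clues 1–2, Amira is impossible for the one with job nurse.
With clues 1–6, Ula and Vera are impossible for the one with job nurse.
That leaves Jamal.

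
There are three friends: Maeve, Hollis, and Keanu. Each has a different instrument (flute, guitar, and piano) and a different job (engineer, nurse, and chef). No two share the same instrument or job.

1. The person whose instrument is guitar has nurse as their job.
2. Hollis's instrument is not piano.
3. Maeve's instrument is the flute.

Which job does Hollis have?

nurse

With clues 1–3, chef and engineer are impossible for Hollis's job.
That leaves nurse.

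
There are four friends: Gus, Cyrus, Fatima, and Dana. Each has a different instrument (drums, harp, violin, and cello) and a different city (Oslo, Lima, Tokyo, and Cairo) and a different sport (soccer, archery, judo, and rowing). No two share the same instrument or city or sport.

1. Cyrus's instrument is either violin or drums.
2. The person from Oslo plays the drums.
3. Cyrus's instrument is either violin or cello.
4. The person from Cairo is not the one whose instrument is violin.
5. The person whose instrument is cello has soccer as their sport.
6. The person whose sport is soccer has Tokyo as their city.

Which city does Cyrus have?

Lima

With clues 1–3, Oslo is impossible for Cyrus's city.
With clues 1–4, Cairo is impossible for Cyrus's city.
With clues 1–6, Tokyo is impossible for Cyrus's city.
That leaves Lima.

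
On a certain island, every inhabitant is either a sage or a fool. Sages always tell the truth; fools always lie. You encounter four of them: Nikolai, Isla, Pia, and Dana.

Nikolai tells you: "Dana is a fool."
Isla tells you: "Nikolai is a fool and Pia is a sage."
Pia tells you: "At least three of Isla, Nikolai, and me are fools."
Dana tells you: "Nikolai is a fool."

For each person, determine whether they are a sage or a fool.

Nikolai: sage, Isla: fool, Pia: fool, Dana: fool

Consider Nikolai. Suppose Nikolai is a fool.
Then no assignment of the remaining roles makes every statement match its speaker's type — contradiction.
So Nikolai is a sage.
With that fixed, Isla's statement is false, so Isla is a fool.
With that fixed, Pia's statement is false, so Pia is a fool.
With that fixed, Dana's statement is false, so Dana is a fool.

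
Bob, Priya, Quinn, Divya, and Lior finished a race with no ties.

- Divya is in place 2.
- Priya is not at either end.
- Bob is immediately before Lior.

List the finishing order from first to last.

Quinn, Divya, Priya, Bob, Lior

From clue 1: Divya → place 2.
From clues 1–2: Priya is in {3,4}.
From clues 1–3: Quinn → place 1, Priya → place 3, Bob → place 4, Lior → place 5.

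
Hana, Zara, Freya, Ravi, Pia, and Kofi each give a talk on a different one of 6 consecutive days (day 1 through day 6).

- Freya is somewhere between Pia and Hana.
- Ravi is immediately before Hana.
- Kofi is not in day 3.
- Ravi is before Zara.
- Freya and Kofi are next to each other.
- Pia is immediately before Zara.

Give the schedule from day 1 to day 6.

Ravi, Hana, Freya, Kofi, Pia, Zara

From clue 1: Freya is in {2,3,4,5}.
From clues 1–4: Hana is in {2,3,4,5}.
From clues 1–5: Hana is in {2,5}.
From clues 1–6: Ravi → day 1, Hana → day 2, Freya → day 3, Kofi → day 4, Pia → day 5, Zara → day 6.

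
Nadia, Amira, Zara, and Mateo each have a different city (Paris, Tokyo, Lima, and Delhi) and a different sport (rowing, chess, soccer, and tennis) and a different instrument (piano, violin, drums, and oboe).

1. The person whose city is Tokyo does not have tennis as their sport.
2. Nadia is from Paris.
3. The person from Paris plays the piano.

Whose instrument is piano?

With clues 1–3, Amira, Mateo, and Zara are impossible for the one with instrument piano.
That leaves Nadia.

Nadia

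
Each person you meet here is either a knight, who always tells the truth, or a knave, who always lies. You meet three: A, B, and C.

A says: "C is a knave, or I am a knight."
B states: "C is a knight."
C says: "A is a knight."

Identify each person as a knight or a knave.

Consider A. Suppose A is a knave.
Then no assignment of the remaining roles makes every statement match its speaker's type — contradiction.
So A is a knight.
With that fixed, C's statement is true, so C is a knight.
With that fixed, B's statement is true, so B is a knight.

A: knight, B: knight, C: knight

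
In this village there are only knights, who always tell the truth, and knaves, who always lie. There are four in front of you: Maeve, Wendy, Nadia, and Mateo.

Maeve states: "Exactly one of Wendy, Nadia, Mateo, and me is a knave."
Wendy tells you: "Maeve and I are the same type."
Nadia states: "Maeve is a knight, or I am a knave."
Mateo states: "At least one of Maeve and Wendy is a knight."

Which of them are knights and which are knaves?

Consider Maeve. Suppose Maeve is a knave.
Then whichever role Wendy has, Wendy's statement has the wrong truth value — contradiction.
So Maeve is a knight.
With that fixed, Nadia's statement is true, so Nadia is a knight.
With that fixed, Mateo's statement is true, so Mateo is a knight.
Consider Wendy. Suppose Wendy is a knight.
Then Maeve's statement comes out false, contradicting Maeve being a knight.
So Wendy is a knave.

Maeve: knight, Wendy: knave, Nadia: knight, Mateo: knight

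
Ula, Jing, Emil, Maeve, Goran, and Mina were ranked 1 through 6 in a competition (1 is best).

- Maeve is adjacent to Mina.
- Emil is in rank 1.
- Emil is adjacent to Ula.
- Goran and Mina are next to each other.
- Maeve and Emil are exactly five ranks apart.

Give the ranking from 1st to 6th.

Emil, Ula, Jing, Goran, Mina, Maeve

From clues 1–2: Emil → rank 1.
From clues 1–3: Ula → rank 2.
From clues 1–4: Jing is in {3,6}.
From clues 1–5: Jing → rank 3, Goran → rank 4, Mina → rank 5, Maeve → rank 6.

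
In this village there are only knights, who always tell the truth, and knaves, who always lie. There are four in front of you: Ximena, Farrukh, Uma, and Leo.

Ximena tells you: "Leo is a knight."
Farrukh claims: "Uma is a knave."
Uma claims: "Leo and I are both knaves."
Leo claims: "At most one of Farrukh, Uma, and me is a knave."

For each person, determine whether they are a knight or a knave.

Consider Ximena. Suppose Ximena is a knave.
Then no assignment of the remaining roles makes every statement match its speaker's type — contradiction.
So Ximena is a knight.
Consider Farrukh. Suppose Farrukh is a knave.
Then no assignment of the remaining roles makes every statement match its speaker's type — contradiction.
So Farrukh is a knight.
Consider Uma. Suppose Uma is a knight.
Then Farrukh's statement comes out false, contradicting Farrukh being a knight.
So Uma is a knave.
Consider Leo. Suppose Leo is a knave.
Then Ximena's statement comes out false, contradicting Ximena being a knight.
So Leo is a knight.

Ximena: knight, Farrukh: knight, Uma: knave, Leo: knight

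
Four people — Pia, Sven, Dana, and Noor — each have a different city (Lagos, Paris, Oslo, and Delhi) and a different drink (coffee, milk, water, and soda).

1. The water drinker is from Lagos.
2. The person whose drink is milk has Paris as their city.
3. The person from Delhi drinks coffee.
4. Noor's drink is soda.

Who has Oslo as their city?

Noor

With clues 1–4, Dana, Pia, and Sven are impossible for the one with city Oslo.
That leaves Noor.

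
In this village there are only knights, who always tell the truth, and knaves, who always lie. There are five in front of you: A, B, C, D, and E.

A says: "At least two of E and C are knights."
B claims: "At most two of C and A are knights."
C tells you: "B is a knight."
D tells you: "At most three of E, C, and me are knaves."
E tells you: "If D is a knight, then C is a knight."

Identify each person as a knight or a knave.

Regardless of anyone's role, B's statement is true, so B is a knight.
With that fixed, C's statement is true, so C is a knight.
With that fixed, D's statement is true, so D is a knight.
With that fixed, E's statement is true, so E is a knight.
With that fixed, A's statement is true, so A is a knight.

A: knight, B: knight, C: knight, D: knight, E: knight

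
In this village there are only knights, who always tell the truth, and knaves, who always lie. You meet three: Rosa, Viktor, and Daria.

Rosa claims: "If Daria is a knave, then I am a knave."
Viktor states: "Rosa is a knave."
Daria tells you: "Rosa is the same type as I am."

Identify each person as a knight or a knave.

Consider Rosa. Suppose Rosa is a knave.
Then Rosa's own statement would have to be false, but it can't be — contradiction.
So Rosa is a knight.
With that fixed, Viktor's statement is false, so Viktor is a knave.
Consider Daria. Suppose Daria is a knave.
Then Rosa's statement comes out false, contradicting Rosa being a knight.
So Daria is a knight.

Rosa: knight, Viktor: knave, Daria: knight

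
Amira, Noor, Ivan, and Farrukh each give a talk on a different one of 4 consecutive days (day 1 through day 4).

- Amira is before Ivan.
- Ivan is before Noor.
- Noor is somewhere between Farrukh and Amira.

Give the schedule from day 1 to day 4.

Amira, Ivan, Noor, Farrukh

From clue 1: Amira is in {1,2,3}.
From clues 1–2: Amira is in {1,2}.
From clues 1–3: Amira → day 1, Ivan → day 2, Noor → day 3, Farrukh → day 4.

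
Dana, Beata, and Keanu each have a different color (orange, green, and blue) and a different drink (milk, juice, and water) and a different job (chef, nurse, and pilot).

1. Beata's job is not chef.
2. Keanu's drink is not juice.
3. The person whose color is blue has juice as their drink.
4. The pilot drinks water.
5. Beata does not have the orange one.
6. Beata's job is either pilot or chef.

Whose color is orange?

With clues 1–5, Beata is impossible for the one with color orange.
With clues 1–6, Dana is impossible for the one with color orange.
That leaves Keanu.

Keanu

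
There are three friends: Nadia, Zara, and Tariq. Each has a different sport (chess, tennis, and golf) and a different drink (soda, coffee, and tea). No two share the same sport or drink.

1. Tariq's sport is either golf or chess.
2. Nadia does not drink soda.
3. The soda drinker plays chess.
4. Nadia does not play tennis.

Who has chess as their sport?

With clues 1–3, Nadia is impossible for the one with sport chess.
With clues 1–4, Zara is impossible for the one with sport chess.
That leaves Tariq.

Tariq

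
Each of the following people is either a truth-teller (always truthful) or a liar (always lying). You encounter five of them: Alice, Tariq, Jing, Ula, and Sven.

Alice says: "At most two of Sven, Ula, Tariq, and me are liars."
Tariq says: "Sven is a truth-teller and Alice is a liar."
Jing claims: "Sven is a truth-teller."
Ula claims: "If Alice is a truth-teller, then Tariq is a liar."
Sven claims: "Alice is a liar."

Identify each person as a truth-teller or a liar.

Alice: truth-teller, Tariq: liar, Jing: liar, Ula: truth-teller, Sven: liar

Consider Alice. Suppose Alice is a liar.
Then no assignment of the remaining roles makes every statement match its speaker's type — contradiction.
So Alice is a truth-teller.
With that fixed, Tariq's statement is false, so Tariq is a liar.
With that fixed, Ula's statement is true, so Ula is a truth-teller.
With that fixed, Sven's statement is false, so Sven is a liar.
With that fixed, Jing's statement is false, so Jing is a liar.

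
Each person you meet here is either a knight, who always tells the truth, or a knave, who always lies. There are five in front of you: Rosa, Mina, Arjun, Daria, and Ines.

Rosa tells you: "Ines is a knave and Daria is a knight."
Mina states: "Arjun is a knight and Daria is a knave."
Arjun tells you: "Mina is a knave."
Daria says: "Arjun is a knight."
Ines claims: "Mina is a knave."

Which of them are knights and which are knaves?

Consider Rosa. Suppose Rosa is a knight.
Then no assignment of the remaining roles makes every statement match its speaker's type — contradiction.
So Rosa is a knave.
Consider Mina. Suppose Mina is a knight.
Then no assignment of the remaining roles makes every statement match its speaker's type — contradiction.
So Mina is a knave.
With that fixed, Arjun's statement is true, so Arjun is a knight.
With that fixed, Daria's statement is true, so Daria is a knight.
With that fixed, Ines's statement is true, so Ines is a knight.

Rosa: knave, Mina: knave, Arjun: knight, Daria: knight, Ines: knight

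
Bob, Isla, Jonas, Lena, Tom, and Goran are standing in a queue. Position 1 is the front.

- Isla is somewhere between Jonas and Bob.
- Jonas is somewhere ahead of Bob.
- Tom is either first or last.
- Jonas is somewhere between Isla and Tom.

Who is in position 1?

Tom

With clue 1, Isla is ruled out for position 1.
With clues 1–2, Bob is ruled out for position 1.
With clues 1–4, Goran, Jonas, and Lena are ruled out for position 1.
So position 1 is Tom.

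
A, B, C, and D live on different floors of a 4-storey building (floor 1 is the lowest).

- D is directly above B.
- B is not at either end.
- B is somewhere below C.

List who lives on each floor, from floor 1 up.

From clue 1: B is in {1,2,3}.
From clues 1–2: B is in {2,3}.
From clues 1–3: A → floor 1, B → floor 2, D → floor 3, C → floor 4.

A, B, D, C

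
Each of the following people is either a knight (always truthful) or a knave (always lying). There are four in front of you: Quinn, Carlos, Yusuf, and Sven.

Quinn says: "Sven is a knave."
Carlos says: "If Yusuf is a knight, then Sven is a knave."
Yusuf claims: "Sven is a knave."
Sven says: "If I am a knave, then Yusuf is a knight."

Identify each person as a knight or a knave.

Consider Quinn. Suppose Quinn is a knight.
Then no assignment of the remaining roles makes every statement match its speaker's type — contradiction.
So Quinn is a knave.
Consider Carlos. Suppose Carlos is a knave.
Then no assignment of the remaining roles makes every statement match its speaker's type — contradiction.
So Carlos is a knight.
Consider Yusuf. Suppose Yusuf is a knight.
Then no assignment of the remaining roles makes every statement match its speaker's type — contradiction.
So Yusuf is a knave.
Consider Sven. Suppose Sven is a knave.
Then Quinn's statement comes out true, contradicting Quinn being a knave.
So Sven is a knight.

Quinn: knave, Carlos: knight, Yusuf: knave, Sven: knight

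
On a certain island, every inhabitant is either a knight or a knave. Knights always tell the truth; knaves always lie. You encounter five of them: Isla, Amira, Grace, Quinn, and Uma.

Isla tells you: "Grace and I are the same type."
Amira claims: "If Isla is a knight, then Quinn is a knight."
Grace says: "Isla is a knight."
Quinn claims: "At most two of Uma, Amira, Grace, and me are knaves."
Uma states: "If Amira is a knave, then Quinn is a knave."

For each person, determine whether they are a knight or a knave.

Consider Isla. Suppose Isla is a knave.
Then no assignment of the remaining roles makes every statement match its speaker's type — contradiction.
So Isla is a knight.
With that fixed, Grace's statement is true, so Grace is a knight.
Consider Amira. Suppose Amira is a knave.
Then no assignment of the remaining roles makes every statement match its speaker's type — contradiction.
So Amira is a knight.
With that fixed, Quinn's statement is true, so Quinn is a knight.
With that fixed, Uma's statement is true, so Uma is a knight.

Isla: knight, Amira: knight, Grace: knight, Quinn: knight, Uma: knight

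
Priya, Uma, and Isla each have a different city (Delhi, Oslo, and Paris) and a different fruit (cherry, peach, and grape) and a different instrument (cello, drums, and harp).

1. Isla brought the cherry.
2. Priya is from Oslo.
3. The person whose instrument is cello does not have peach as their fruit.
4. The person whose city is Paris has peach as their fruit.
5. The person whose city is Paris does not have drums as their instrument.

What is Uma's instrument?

With clues 1–4, cello is impossible for Uma's instrument.
With clues 1–5, drums is impossible for Uma's instrument.
That leaves harp.

harp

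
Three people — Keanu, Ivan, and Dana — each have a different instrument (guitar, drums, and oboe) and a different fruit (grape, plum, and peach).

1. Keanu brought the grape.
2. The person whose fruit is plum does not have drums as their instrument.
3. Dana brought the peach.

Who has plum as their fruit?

Clue 1 rules out Keanu for the one with fruit plum.
With clues 1–3, Dana is impossible for the one with fruit plum.
That leaves Ivan.

Ivan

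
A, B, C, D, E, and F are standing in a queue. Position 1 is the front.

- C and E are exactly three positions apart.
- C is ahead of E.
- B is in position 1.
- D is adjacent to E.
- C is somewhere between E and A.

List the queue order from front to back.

From clues 1–2: C is in {1,2,3}.
From clues 1–3: B → position 1.
From clues 1–4: C is in {2,3}.
From clues 1–5: A → position 2, C → position 3, F → position 4, D → position 5, E → position 6.

B, A, C, F, D, E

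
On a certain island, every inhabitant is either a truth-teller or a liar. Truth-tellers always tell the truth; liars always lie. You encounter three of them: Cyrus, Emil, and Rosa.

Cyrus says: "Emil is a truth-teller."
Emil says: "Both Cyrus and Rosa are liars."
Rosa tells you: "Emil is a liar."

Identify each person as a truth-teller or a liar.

Consider Cyrus. Suppose Cyrus is a truth-teller.
Then no assignment of the remaining roles makes every statement match its speaker's type — contradiction.
So Cyrus is a liar.
Consider Emil. Suppose Emil is a truth-teller.
Then Cyrus's statement comes out true, contradicting Cyrus being a liar.
So Emil is a liar.
With that fixed, Rosa's statement is true, so Rosa is a truth-teller.

Cyrus: liar, Emil: liar, Rosa: truth-teller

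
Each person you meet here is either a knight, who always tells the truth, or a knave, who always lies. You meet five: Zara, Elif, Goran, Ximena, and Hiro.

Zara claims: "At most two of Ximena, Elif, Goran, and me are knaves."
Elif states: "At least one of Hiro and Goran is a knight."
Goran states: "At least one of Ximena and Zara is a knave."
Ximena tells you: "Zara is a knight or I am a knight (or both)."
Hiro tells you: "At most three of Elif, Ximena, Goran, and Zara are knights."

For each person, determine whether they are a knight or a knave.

Consider Zara. Suppose Zara is a knave.
Then no assignment of the remaining roles makes every statement match its speaker's type — contradiction.
So Zara is a knight.
With that fixed, Ximena's statement is true, so Ximena is a knight.
With that fixed, Goran's statement is false, so Goran is a knave.
With that fixed, Hiro's statement is true, so Hiro is a knight.
With that fixed, Elif's statement is true, so Elif is a knight.

Zara: knight, Elif: knight, Goran: knave, Ximena: knight, Hiro: knight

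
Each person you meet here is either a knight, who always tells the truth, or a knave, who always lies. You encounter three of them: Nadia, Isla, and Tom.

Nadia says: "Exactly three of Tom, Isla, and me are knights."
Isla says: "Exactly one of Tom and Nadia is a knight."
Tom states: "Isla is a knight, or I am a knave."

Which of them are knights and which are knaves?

Consider Nadia. Suppose Nadia is a knight.
Then no assignment of the remaining roles makes every statement match its speaker's type — contradiction.
So Nadia is a knave.
Consider Isla. Suppose Isla is a knave.
Then whichever role Tom has, Tom's statement has the wrong truth value — contradiction.
So Isla is a knight.
With that fixed, Tom's statement is true, so Tom is a knight.

Nadia: knave, Isla: knight, Tom: knight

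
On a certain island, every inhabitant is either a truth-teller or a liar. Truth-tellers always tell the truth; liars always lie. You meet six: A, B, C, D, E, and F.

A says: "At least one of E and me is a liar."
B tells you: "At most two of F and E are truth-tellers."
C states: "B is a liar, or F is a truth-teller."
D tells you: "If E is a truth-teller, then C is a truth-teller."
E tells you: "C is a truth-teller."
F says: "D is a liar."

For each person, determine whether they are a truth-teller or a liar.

Regardless of anyone's role, B's statement is true, so B is a truth-teller.
Consider A. Suppose A is a liar.
Then A's own statement would have to be false, but it can't be — contradiction.
So A is a truth-teller.
Consider C. Suppose C is a truth-teller.
Then no assignment of the remaining roles makes every statement match its speaker's type — contradiction.
So C is a liar.
With that fixed, E's statement is false, so E is a liar.
With that fixed, D's statement is true, so D is a truth-teller.
With that fixed, F's statement is false, so F is a liar.

A: truth-teller, B: truth-teller, C: liar, D: truth-teller, E: liar, F: liar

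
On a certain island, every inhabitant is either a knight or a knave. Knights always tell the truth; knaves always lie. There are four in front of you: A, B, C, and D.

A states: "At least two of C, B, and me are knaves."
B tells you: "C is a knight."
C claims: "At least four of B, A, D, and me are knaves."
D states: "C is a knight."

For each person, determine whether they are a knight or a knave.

A: knight, B: knave, C: knave, D: knave

Consider A. Suppose A is a knave.
Then no assignment of the remaining roles makes every statement match its speaker's type — contradiction.
So A is a knight.
With that fixed, C's statement is false, so C is a knave.
With that fixed, D's statement is false, so D is a knave.
With that fixed, B's statement is false, so B is a knave.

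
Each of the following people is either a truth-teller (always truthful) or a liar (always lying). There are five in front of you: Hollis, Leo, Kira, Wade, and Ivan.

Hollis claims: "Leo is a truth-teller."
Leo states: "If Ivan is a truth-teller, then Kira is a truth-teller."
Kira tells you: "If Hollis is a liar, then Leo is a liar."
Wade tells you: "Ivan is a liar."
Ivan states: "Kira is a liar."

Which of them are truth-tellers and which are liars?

Hollis: truth-teller, Leo: truth-teller, Kira: truth-teller, Wade: truth-teller, Ivan: liar

Consider Hollis. Suppose Hollis is a liar.
Then no assignment of the remaining roles makes every statement match its speaker's type — contradiction.
So Hollis is a truth-teller.
With that fixed, Kira's statement is true, so Kira is a truth-teller.
With that fixed, Ivan's statement is false, so Ivan is a liar.
With that fixed, Leo's statement is true, so Leo is a truth-teller.
With that fixed, Wade's statement is true, so Wade is a truth-teller.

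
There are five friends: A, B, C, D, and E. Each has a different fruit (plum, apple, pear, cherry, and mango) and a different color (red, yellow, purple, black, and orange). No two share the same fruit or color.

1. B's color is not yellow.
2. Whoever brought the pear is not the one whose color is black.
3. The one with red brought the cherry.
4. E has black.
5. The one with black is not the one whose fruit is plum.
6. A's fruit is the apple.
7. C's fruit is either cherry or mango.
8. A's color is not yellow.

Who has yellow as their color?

D

Clue 1 rules out B for the one with color yellow.
With clues 1–4, E is impossible for the one with color yellow.
With clues 1–7, C is impossible for the one with color yellow.
With clues 1–8, A is impossible for the one with color yellow.
That leaves D.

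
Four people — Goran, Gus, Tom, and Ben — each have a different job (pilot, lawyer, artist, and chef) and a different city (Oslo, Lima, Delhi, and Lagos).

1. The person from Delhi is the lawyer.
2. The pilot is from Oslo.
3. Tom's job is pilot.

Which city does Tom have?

Oslo

With clues 1–3, Delhi, Lagos, and Lima are impossible for Tom's city.
That leaves Oslo.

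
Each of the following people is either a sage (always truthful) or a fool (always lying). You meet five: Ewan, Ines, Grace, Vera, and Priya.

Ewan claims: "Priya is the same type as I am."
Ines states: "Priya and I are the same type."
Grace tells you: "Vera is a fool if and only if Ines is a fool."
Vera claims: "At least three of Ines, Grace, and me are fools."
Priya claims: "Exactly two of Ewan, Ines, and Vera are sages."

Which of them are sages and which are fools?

Ewan: sage, Ines: sage, Grace: fool, Vera: fool, Priya: sage

Consider Ewan. Suppose Ewan is a fool.
Then no assignment of the remaining roles makes every statement match its speaker's type — contradiction.
So Ewan is a sage.
Consider Ines. Suppose Ines is a fool.
Then no assignment of the remaining roles makes every statement match its speaker's type — contradiction.
So Ines is a sage.
With that fixed, Vera's statement is false, so Vera is a fool.
With that fixed, Priya's statement is true, so Priya is a sage.
With that fixed, Grace's statement is false, so Grace is a fool.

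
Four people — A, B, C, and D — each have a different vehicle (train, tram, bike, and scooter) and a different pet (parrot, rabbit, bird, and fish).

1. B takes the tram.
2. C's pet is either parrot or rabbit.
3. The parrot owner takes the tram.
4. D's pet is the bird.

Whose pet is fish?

A

With clues 1–2, C is impossible for the one with pet fish.
With clues 1–3, B is impossible for the one with pet fish.
With clues 1–4, D is impossible for the one with pet fish.
That leaves A.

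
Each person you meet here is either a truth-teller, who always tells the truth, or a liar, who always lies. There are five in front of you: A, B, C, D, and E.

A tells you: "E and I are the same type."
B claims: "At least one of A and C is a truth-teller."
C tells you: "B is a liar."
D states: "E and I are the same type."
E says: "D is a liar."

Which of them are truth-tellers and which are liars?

A: truth-teller, B: truth-teller, C: liar, D: liar, E: truth-teller

Consider A. Suppose A is a liar.
Then no assignment of the remaining roles makes every statement match its speaker's type — contradiction.
So A is a truth-teller.
With that fixed, B's statement is true, so B is a truth-teller.
With that fixed, C's statement is false, so C is a liar.
Consider D. Suppose D is a truth-teller.
Then no assignment of the remaining roles makes every statement match its speaker's type — contradiction.
So D is a liar.
With that fixed, E's statement is true, so E is a truth-teller.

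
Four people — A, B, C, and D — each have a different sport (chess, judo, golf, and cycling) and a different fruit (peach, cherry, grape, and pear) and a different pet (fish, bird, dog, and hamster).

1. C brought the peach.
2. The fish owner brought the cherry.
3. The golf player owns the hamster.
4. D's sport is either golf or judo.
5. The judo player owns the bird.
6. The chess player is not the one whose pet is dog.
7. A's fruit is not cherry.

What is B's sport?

chess

With clues 1–7, cycling, golf, and judo are impossible for B's sport.
That leaves chess.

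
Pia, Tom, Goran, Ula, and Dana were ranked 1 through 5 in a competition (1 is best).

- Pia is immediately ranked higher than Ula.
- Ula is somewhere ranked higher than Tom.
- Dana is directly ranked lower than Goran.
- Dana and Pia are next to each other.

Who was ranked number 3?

With clues 1–3, Dana and Ula are ruled out for rank 3.
With clues 1–4, Goran and Tom are ruled out for rank 3.
So rank 3 is Pia.

Pia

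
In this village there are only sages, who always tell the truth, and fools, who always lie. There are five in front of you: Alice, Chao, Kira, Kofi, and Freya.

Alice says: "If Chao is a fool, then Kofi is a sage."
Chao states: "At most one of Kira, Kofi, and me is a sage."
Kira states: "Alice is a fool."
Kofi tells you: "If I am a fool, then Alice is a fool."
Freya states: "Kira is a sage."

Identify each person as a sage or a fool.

Alice: sage, Chao: sage, Kira: fool, Kofi: fool, Freya: fool

Consider Alice. Suppose Alice is a fool.
Then no assignment of the remaining roles makes every statement match its speaker's type — contradiction.
So Alice is a sage.
With that fixed, Kira's statement is false, so Kira is a fool.
With that fixed, Freya's statement is false, so Freya is a fool.
Consider Chao. Suppose Chao is a fool.
Then Chao's own statement would have to be false, but it can't be — contradiction.
So Chao is a sage.
Consider Kofi. Suppose Kofi is a sage.
Then Chao's statement comes out false, contradicting Chao being a sage.
So Kofi is a fool.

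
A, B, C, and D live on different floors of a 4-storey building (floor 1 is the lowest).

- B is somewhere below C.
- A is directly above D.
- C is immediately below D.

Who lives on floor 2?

With clues 1–2, B is ruled out for floor 2.
With clues 1–3, A and D are ruled out for floor 2.
So floor 2 is C.

C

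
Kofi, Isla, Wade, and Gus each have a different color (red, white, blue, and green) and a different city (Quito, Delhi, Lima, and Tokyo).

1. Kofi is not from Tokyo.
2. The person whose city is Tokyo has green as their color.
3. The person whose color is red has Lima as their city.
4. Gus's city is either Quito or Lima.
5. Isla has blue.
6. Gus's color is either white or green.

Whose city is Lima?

With clues 1–5, Isla and Wade are impossible for the one with city Lima.
With clues 1–6, Gus is impossible for the one with city Lima.
That leaves Kofi.

Kofi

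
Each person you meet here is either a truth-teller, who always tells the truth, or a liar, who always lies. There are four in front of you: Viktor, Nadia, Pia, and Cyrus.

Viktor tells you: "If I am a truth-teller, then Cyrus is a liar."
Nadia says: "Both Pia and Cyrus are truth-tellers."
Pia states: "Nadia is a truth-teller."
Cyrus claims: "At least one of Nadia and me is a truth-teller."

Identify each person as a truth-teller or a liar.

Viktor: truth-teller, Nadia: liar, Pia: liar, Cyrus: liar

Consider Viktor. Suppose Viktor is a liar.
Then Viktor's own statement would have to be false, but it can't be — contradiction.
So Viktor is a truth-teller.
Consider Nadia. Suppose Nadia is a truth-teller.
Then no assignment of the remaining roles makes every statement match its speaker's type — contradiction.
So Nadia is a liar.
With that fixed, Pia's statement is false, so Pia is a liar.
Consider Cyrus. Suppose Cyrus is a truth-teller.
Then Viktor's statement comes out false, contradicting Viktor being a truth-teller.
So Cyrus is a liar.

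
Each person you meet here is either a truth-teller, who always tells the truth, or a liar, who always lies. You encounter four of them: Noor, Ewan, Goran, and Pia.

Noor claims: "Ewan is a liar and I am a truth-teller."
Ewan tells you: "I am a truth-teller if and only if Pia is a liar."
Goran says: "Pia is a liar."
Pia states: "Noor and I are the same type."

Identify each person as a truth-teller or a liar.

Consider Noor. Suppose Noor is a liar.
Then whichever role Pia has, Pia's statement has the wrong truth value — contradiction.
So Noor is a truth-teller.
Consider Ewan. Suppose Ewan is a truth-teller.
Then Noor's statement comes out false, contradicting Noor being a truth-teller.
So Ewan is a liar.
Consider Goran. Suppose Goran is a liar.
Then no assignment of the remaining roles makes every statement match its speaker's type — contradiction.
So Goran is a truth-teller.
Consider Pia. Suppose Pia is a truth-teller.
Then Ewan's statement comes out true, contradicting Ewan being a liar.
So Pia is a liar.

Noor: truth-teller, Ewan: liar, Goran: truth-teller, Pia: liar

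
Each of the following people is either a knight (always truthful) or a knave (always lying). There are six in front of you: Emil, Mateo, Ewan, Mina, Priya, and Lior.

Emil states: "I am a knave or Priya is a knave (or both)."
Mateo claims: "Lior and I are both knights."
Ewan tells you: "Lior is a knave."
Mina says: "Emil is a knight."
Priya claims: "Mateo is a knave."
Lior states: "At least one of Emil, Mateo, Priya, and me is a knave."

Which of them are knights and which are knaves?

Emil: knight, Mateo: knight, Ewan: knave, Mina: knight, Priya: knave, Lior: knight

Consider Emil. Suppose Emil is a knave.
Then Emil's own statement would have to be false, but it can't be — contradiction.
So Emil is a knight.
With that fixed, Mina's statement is true, so Mina is a knight.
Consider Mateo. Suppose Mateo is a knave.
Then no assignment of the remaining roles makes every statement match its speaker's type — contradiction.
So Mateo is a knight.
With that fixed, Priya's statement is false, so Priya is a knave.
With that fixed, Lior's statement is true, so Lior is a knight.
With that fixed, Ewan's statement is false, so Ewan is a knave.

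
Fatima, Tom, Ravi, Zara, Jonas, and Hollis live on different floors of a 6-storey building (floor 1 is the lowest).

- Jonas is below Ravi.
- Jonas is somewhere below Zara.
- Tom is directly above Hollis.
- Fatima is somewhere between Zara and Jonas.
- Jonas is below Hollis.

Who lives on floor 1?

Jonas

With clue 1, Ravi is ruled out for floor 1.
With clues 1–2, Zara is ruled out for floor 1.
With clues 1–3, Tom is ruled out for floor 1.
With clues 1–4, Fatima is ruled out for floor 1.
With clues 1–5, Hollis is ruled out for floor 1.
So floor 1 is Jonas.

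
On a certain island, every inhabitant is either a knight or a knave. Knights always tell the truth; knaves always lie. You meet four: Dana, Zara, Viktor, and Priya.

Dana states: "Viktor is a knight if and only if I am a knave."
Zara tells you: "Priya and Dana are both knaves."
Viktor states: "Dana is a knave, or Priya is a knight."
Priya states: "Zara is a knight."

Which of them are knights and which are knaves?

Consider Dana. Suppose Dana is a knave.
Then no assignment of the remaining roles makes every statement match its speaker's type — contradiction.
So Dana is a knight.
With that fixed, Zara's statement is false, so Zara is a knave.
With that fixed, Priya's statement is false, so Priya is a knave.
With that fixed, Viktor's statement is false, so Viktor is a knave.

Dana: knight, Zara: knave, Viktor: knave, Priya: knave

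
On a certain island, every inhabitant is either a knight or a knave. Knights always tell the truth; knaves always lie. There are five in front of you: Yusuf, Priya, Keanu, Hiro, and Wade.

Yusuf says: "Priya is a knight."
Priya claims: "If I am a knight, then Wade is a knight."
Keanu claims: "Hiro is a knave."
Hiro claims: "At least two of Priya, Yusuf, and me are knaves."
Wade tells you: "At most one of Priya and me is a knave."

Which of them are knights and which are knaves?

Yusuf: knight, Priya: knight, Keanu: knight, Hiro: knave, Wade: knight

Consider Yusuf. Suppose Yusuf is a knave.
Then no assignment of the remaining roles makes every statement match its speaker's type — contradiction.
So Yusuf is a knight.
Consider Priya. Suppose Priya is a knave.
Then Yusuf's statement comes out false, contradicting Yusuf being a knight.
So Priya is a knight.
With that fixed, Hiro's statement is false, so Hiro is a knave.
With that fixed, Wade's statement is true, so Wade is a knight.
With that fixed, Keanu's statement is true, so Keanu is a knight.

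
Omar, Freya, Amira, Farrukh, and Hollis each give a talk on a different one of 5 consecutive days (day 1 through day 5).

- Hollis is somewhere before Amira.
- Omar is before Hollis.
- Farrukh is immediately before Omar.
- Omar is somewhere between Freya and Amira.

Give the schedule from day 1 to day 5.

From clue 1: Amira is in {2,3,4,5}.
From clues 1–2: Omar is in {1,2,3}.
From clues 1–3: Omar is in {2,3}.
From clues 1–4: Freya → day 1, Farrukh → day 2, Omar → day 3, Hollis → day 4, Amira → day 5.

Freya, Farrukh, Omar, Hollis, Amira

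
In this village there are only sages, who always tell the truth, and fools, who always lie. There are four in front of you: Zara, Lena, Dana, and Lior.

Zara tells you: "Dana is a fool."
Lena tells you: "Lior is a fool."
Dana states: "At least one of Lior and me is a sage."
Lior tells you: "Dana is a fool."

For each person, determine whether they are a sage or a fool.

Zara: fool, Lena: sage, Dana: sage, Lior: fool

Consider Zara. Suppose Zara is a sage.
Then no assignment of the remaining roles makes every statement match its speaker's type — contradiction.
So Zara is a fool.
Consider Lena. Suppose Lena is a fool.
Then no assignment of the remaining roles makes every statement match its speaker's type — contradiction.
So Lena is a sage.
Consider Dana. Suppose Dana is a fool.
Then Zara's statement comes out true, contradicting Zara being a fool.
So Dana is a sage.
With that fixed, Lior's statement is false, so Lior is a fool.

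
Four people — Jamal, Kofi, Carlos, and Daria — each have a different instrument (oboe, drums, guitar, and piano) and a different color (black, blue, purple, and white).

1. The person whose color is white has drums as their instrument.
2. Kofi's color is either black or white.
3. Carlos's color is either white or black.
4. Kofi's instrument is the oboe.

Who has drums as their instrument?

With clues 1–3, Daria and Jamal are impossible for the one with instrument drums.
With clues 1–4, Kofi is impossible for the one with instrument drums.
That leaves Carlos.

Carlos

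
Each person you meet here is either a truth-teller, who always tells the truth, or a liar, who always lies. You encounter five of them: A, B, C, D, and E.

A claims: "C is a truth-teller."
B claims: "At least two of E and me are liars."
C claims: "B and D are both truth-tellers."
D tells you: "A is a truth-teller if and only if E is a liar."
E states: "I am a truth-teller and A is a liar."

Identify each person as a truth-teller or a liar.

A: liar, B: liar, C: liar, D: truth-teller, E: truth-teller

Consider A. Suppose A is a truth-teller.
Then no assignment of the remaining roles makes every statement match its speaker's type — contradiction.
So A is a liar.
Consider B. Suppose B is a truth-teller.
Then B's own statement would have to be true, but it can't be — contradiction.
So B is a liar.
With that fixed, C's statement is false, so C is a liar.
Consider D. Suppose D is a liar.
Then no assignment of the remaining roles makes every statement match its speaker's type — contradiction.
So D is a truth-teller.
Consider E. Suppose E is a liar.
Then B's statement comes out true, contradicting B being a liar.
So E is a truth-teller.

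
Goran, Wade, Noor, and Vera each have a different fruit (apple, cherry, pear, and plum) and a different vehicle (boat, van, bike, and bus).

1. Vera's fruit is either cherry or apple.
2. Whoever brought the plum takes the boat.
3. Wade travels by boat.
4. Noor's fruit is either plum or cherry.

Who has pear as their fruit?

Clue 1 rules out Vera for the one with fruit pear.
With clues 1–3, Wade is impossible for the one with fruit pear.
With clues 1–4, Noor is impossible for the one with fruit pear.
That leaves Goran.

Goran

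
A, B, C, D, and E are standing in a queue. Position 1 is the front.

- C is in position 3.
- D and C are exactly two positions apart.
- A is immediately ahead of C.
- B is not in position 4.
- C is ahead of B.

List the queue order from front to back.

D, A, C, E, B

From clue 1: C → position 3.
From clues 1–2: D is in {1,5}.
From clues 1–3: A → position 2.
From clues 1–4: E → position 4.
From clues 1–5: D → position 1, B → position 5.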